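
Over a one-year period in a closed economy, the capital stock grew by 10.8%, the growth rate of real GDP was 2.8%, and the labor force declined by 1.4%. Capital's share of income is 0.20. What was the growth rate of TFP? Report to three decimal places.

TFP grew 1.760%.

Labor's share = 1 − 0.2 = 0.8.
The capital stock: 0.2 × 10.8 = 2.16 pp.
The labor force: 0.8 × (-1.4) = -1.12 pp.
TFP growth = 2.8 − 1.04 = 1.76%.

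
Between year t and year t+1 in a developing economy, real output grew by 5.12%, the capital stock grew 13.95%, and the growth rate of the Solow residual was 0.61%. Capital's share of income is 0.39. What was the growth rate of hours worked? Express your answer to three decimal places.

Labor's share = 1 − 0.39 = 0.61.
gY = gA + 0.39×13.95 + 0.61×g.
0.61×g = 5.12 − 0.61 − 5.4405 = -0.9305.
g = -0.9305 / 0.61 = -1.52541%.

-1.525%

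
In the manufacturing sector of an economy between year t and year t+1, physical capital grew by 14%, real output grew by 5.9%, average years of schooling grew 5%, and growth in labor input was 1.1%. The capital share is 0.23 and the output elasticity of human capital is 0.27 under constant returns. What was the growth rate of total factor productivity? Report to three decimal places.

0.780%

Labor's share = 1 − 0.23 − 0.27 = 0.5.
Physical capital: 0.23 × 14 = 3.22 pp.
Average years of schooling: 0.27 × 5 = 1.35 pp.
Labor input: 0.5 × 1.1 = 0.55 pp.
TFP growth = 5.9 − 5.12 = 0.78%.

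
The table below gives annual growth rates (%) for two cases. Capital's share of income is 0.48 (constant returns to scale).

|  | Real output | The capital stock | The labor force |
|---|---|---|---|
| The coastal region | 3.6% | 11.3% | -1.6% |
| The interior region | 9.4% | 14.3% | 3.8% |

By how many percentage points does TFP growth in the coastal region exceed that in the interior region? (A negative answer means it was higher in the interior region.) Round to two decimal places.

Labor's share = 1 − 0.48 = 0.52.
The coastal region: TFP = 3.6 − 5.424 + 0.832 = -0.992%.
The interior region: TFP = 9.4 − 6.864 − 1.976 = 0.56%.
Difference = -0.992 − (0.56) = -1.552 pp.

-1.55 percentage points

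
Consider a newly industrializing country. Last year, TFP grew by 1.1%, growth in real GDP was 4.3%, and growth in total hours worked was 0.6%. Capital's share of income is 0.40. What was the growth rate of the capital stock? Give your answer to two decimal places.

The capital stock growth was 7.10%.

Labor's share = 1 − 0.4 = 0.6.
gY = gA + 0.6×0.6 + 0.4×g.
0.4×g = 4.3 − 1.1 − 0.36 = 2.84.
g = 2.84 / 0.4 = 7.1%.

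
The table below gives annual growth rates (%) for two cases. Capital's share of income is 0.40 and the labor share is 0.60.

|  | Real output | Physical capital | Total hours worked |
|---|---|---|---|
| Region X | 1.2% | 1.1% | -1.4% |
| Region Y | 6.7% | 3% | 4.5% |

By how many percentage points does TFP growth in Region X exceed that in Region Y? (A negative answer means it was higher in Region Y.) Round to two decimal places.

-1.20 percentage points

Labor's share = 1 − 0.4 = 0.6.
Region X: TFP = 1.2 − 0.44 + 0.84 = 1.6%.
Region Y: TFP = 6.7 − 1.2 − 2.7 = 2.8%.
Difference = 1.6 − (2.8) = -1.2 pp.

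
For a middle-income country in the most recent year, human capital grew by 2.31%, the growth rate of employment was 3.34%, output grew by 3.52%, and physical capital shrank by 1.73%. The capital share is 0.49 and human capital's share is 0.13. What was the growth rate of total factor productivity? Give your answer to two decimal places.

2.80%

Labor's share = 1 − 0.49 − 0.13 = 0.38.
Physical capital: 0.49 × (-1.73) = -0.8477 pp.
Human capital: 0.13 × 2.31 = 0.3003 pp.
Employment: 0.38 × 3.34 = 1.2692 pp.
TFP growth = 3.52 − 0.7218 = 2.7982%.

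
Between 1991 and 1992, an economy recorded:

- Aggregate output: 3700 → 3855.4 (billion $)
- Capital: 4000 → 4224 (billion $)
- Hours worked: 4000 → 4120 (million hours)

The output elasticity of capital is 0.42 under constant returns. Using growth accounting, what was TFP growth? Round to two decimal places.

TFP growth was 0.11%.

Aggregate output growth = (3855.4 − 3700) / 3700 = 4.2%.
Capital growth = (4224 − 4000) / 4000 = 5.6%.
Hours worked growth = (4120 − 4000) / 4000 = 3%.
Labor's share = 1 − 0.42 = 0.58.
Capital: 0.42 × 5.6 = 2.352 pp.
Hours worked: 0.58 × 3 = 1.74 pp.
TFP growth = 4.2 − 4.092 = 0.108%.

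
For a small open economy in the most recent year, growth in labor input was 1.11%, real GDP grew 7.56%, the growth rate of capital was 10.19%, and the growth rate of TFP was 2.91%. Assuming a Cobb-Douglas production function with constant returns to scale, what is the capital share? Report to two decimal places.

α = 0.39

gY = gA + α·gK + (1−α)·gL, so gY − gA − gL = α(gK − gL).
7.56 − 2.91 − 1.11 = α × (10.19 − 1.11).
3.54 = 9.08 α, so α = 0.3899.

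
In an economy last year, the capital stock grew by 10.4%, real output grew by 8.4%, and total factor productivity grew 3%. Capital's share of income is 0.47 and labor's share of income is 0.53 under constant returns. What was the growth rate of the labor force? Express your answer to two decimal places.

Labor's share = 1 − 0.47 = 0.53.
gY = gA + 0.47×10.4 + 0.53×g.
0.53×g = 8.4 − 3 − 4.888 = 0.512.
g = 0.512 / 0.53 = 0.966%.

0.97%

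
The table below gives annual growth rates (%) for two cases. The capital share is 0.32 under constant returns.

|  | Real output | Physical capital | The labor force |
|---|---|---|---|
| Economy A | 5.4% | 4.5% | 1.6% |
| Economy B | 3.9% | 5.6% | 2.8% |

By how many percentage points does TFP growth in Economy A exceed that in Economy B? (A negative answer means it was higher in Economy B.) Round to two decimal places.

2.67 percentage points

Labor's share = 1 − 0.32 = 0.68.
Economy A: TFP = 5.4 − 1.44 − 1.088 = 2.872%.
Economy B: TFP = 3.9 − 1.792 − 1.904 = 0.204%.
Difference = 2.872 − (0.204) = 2.668 pp.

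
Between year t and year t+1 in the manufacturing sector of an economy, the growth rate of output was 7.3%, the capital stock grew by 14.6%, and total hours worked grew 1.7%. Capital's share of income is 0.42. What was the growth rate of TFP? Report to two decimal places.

0.18%

Labor's share = 1 − 0.42 = 0.58.
The capital stock: 0.42 × 14.6 = 6.132 pp.
Total hours worked: 0.58 × 1.7 = 0.986 pp.
TFP growth = 7.3 − 7.118 = 0.182%.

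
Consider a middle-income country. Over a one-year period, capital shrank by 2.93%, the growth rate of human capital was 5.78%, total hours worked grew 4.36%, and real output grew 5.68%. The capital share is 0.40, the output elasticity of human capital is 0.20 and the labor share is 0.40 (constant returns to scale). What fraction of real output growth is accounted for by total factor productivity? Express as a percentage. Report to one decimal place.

Total factor productivity accounted for 69.6% of growth.

Labor's share = 1 − 0.4 − 0.2 = 0.4.
Capital: 0.4 × (-2.93) = -1.172 pp.
Human capital: 0.2 × 5.78 = 1.156 pp.
Total hours worked: 0.4 × 4.36 = 1.744 pp.
TFP growth = 5.68 − 1.728 = 3.952%.
TFP share of growth = 3.952 / 5.68 × 100 = 69.577%.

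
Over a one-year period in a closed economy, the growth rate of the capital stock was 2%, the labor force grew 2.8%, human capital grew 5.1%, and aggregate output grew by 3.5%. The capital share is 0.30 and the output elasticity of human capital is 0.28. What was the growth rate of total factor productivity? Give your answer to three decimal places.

Total factor productivity grew 0.296%.

Labor's share = 1 − 0.3 − 0.28 = 0.42.
The capital stock: 0.3 × 2 = 0.6 pp.
Human capital: 0.28 × 5.1 = 1.428 pp.
The labor force: 0.42 × 2.8 = 1.176 pp.
TFP growth = 3.5 − 3.204 = 0.296%.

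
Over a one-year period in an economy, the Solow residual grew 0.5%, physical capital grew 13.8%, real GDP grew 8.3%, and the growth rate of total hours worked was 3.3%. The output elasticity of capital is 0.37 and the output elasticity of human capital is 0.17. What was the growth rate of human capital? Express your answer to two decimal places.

Labor's share = 1 − 0.37 − 0.17 = 0.46.
gY = gA + 0.37×13.8 + 0.46×3.3 + 0.17×g.
0.17×g = 8.3 − 0.5 − 6.624 = 1.176.
g = 1.176 / 0.17 = 6.9176%.

6.92%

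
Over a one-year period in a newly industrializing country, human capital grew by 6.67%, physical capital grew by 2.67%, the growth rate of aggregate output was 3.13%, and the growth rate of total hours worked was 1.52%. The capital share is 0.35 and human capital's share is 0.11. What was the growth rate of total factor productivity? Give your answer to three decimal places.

Total factor productivity grew 0.641%.

Labor's share = 1 − 0.35 − 0.11 = 0.54.
Physical capital: 0.35 × 2.67 = 0.9345 pp.
Human capital: 0.11 × 6.67 = 0.7337 pp.
Total hours worked: 0.54 × 1.52 = 0.8208 pp.
TFP growth = 3.13 − 2.489 = 0.641%.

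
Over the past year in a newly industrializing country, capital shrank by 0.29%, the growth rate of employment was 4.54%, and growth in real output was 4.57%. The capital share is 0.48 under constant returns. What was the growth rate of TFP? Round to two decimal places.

Labor's share = 1 − 0.48 = 0.52.
Capital: 0.48 × (-0.29) = -0.1392 pp.
Employment: 0.52 × 4.54 = 2.3608 pp.
TFP growth = 4.57 − 2.2216 = 2.3484%.

2.35%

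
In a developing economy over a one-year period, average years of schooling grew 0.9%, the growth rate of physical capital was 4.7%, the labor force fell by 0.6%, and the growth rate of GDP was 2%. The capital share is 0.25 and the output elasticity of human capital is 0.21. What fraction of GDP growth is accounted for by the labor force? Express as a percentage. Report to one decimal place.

The labor force accounted for -16.2% of growth.

Labor's share = 1 − 0.25 − 0.21 = 0.54.
The labor force contributed 0.54 × (-0.6) = -0.324 pp.
Share of growth = -0.324 / 2 × 100 = -16.2%.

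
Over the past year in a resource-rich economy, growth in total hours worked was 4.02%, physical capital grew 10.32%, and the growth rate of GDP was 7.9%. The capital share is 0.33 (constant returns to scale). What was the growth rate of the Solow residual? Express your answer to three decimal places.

1.801%

Labor's share = 1 − 0.33 = 0.67.
Physical capital: 0.33 × 10.32 = 3.4056 pp.
Total hours worked: 0.67 × 4.02 = 2.6934 pp.
TFP growth = 7.9 − 6.099 = 1.801%.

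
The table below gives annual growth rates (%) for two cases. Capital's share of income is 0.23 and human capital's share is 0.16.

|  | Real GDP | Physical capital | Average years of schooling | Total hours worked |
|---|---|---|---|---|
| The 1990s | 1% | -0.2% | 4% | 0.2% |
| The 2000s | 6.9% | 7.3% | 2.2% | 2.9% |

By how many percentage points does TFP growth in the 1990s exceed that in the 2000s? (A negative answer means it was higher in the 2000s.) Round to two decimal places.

-2.82 percentage points

Labor's share = 1 − 0.23 − 0.16 = 0.61.
The 1990s: TFP = 1 + 0.046 − 0.64 − 0.122 = 0.284%.
The 2000s: TFP = 6.9 − 1.679 − 0.352 − 1.769 = 3.1%.
Difference = 0.284 − (3.1) = -2.816 pp.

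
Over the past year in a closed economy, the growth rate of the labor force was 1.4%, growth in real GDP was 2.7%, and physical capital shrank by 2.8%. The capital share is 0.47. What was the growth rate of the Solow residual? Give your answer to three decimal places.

The Solow residual grew 3.274%.

Labor's share = 1 − 0.47 = 0.53.
Physical capital: 0.47 × (-2.8) = -1.316 pp.
The labor force: 0.53 × 1.4 = 0.742 pp.
TFP growth = 2.7 + 0.574 = 3.274%.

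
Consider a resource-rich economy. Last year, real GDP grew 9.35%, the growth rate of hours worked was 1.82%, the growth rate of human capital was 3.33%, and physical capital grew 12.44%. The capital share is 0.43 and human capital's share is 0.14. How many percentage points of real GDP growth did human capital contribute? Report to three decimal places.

Contribution = share × growth = 0.14 × 3.33 = 0.4662 pp.

0.466 percentage points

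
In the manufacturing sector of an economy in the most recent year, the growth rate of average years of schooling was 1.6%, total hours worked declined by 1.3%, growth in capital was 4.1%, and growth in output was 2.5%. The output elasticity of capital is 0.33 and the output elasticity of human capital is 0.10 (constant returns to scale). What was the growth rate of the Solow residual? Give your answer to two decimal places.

Labor's share = 1 − 0.33 − 0.1 = 0.57.
Capital: 0.33 × 4.1 = 1.353 pp.
Average years of schooling: 0.1 × 1.6 = 0.16 pp.
Total hours worked: 0.57 × (-1.3) = -0.741 pp.
TFP growth = 2.5 − 0.772 = 1.728%.

1.73%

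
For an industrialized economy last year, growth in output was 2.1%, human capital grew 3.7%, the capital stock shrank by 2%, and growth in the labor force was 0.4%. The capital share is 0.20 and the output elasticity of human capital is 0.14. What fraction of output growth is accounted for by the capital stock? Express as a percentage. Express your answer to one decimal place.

The capital stock accounted for -19.0% of growth.

The capital stock contributed 0.2 × (-2) = -0.4 pp.
Share of growth = -0.4 / 2.1 × 100 = -19.048%.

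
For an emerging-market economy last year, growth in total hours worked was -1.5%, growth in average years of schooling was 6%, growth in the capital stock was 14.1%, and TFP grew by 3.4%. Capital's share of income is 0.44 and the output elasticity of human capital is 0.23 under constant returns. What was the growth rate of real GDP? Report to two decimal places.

10.49%

Labor's share = 1 − 0.44 − 0.23 = 0.33.
The capital stock: 0.44 × 14.1 = 6.204 pp.
Average years of schooling: 0.23 × 6 = 1.38 pp.
Total hours worked: 0.33 × (-1.5) = -0.495 pp.
Output growth = 3.4 + 7.089 = 10.489%.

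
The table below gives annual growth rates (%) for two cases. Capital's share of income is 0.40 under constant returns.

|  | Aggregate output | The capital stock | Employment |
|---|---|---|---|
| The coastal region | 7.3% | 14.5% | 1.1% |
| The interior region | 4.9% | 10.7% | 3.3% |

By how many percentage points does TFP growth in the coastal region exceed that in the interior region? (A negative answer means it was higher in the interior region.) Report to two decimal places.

Labor's share = 1 − 0.4 = 0.6.
The coastal region: TFP = 7.3 − 5.8 − 0.66 = 0.84%.
The interior region: TFP = 4.9 − 4.28 − 1.98 = -1.36%.
Difference = 0.84 − (-1.36) = 2.2 pp.

2.20 percentage points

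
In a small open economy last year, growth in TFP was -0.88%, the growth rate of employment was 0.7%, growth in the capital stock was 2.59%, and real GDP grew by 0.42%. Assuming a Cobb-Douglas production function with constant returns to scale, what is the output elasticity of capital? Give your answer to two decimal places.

α = 0.32

gY = gA + α·gK + (1−α)·gL, so gY − gA − gL = α(gK − gL).
0.42 + 0.88 − 0.7 = α × (2.59 − 0.7).
0.6 = 1.89 α, so α = 0.3175.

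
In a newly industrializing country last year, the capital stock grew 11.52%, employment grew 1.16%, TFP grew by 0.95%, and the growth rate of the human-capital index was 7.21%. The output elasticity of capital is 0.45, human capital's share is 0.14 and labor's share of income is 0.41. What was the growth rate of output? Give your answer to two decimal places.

Output grew 7.62%.

Labor's share = 1 − 0.45 − 0.14 = 0.41.
The capital stock: 0.45 × 11.52 = 5.184 pp.
The human-capital index: 0.14 × 7.21 = 1.0094 pp.
Employment: 0.41 × 1.16 = 0.4756 pp.
Output growth = 0.95 + 6.669 = 7.619%.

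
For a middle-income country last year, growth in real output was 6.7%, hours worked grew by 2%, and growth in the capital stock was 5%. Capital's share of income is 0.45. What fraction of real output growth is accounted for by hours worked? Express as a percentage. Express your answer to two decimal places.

Labor's share = 1 − 0.45 = 0.55.
Hours worked contributed 0.55 × 2 = 1.1 pp.
Share of growth = 1.1 / 6.7 × 100 = 16.4179%.

16.42%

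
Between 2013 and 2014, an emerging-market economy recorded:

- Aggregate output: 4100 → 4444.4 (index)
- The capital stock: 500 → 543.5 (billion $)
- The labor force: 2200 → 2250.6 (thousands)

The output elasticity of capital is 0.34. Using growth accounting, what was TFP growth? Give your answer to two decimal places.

TFP growth was 3.92%.

Aggregate output growth = (4444.4 − 4100) / 4100 = 8.4%.
The capital stock growth = (543.5 − 500) / 500 = 8.7%.
The labor force growth = (2250.6 − 2200) / 2200 = 2.3%.
Labor's share = 1 − 0.34 = 0.66.
The capital stock: 0.34 × 8.7 = 2.958 pp.
The labor force: 0.66 × 2.3 = 1.518 pp.
TFP growth = 8.4 − 4.476 = 3.924%.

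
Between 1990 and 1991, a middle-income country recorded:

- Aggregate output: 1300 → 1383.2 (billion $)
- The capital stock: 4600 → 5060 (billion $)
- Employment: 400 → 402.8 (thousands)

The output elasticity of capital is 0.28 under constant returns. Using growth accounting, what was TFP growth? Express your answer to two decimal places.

Aggregate output growth = (1383.2 − 1300) / 1300 = 6.4%.
The capital stock growth = (5060 − 4600) / 4600 = 10%.
Employment growth = (402.8 − 400) / 400 = 0.7%.
Labor's share = 1 − 0.28 = 0.72.
The capital stock: 0.28 × 10 = 2.8 pp.
Employment: 0.72 × 0.7 = 0.504 pp.
TFP growth = 6.4 − 3.304 = 3.096%.

3.10%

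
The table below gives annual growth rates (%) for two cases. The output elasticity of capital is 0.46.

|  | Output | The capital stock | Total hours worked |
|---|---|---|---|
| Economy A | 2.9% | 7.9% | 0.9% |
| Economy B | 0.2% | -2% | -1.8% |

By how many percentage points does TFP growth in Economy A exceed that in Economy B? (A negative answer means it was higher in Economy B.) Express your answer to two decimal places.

Labor's share = 1 − 0.46 = 0.54.
Economy A: TFP = 2.9 − 3.634 − 0.486 = -1.22%.
Economy B: TFP = 0.2 + 0.92 + 0.972 = 2.092%.
Difference = -1.22 − (2.092) = -3.312 pp.

-3.31 percentage points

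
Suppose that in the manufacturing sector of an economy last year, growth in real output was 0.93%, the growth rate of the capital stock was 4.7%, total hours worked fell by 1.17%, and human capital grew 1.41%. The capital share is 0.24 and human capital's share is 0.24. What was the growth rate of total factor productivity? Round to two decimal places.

0.07%

Labor's share = 1 − 0.24 − 0.24 = 0.52.
The capital stock: 0.24 × 4.7 = 1.128 pp.
Human capital: 0.24 × 1.41 = 0.3384 pp.
Total hours worked: 0.52 × (-1.17) = -0.6084 pp.
TFP growth = 0.93 − 0.858 = 0.072%.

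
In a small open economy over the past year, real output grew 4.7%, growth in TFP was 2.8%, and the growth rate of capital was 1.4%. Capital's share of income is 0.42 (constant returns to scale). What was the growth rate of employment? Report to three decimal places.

Employment growth was 2.262%.

Labor's share = 1 − 0.42 = 0.58.
gY = gA + 0.42×1.4 + 0.58×g.
0.58×g = 4.7 − 2.8 − 0.588 = 1.312.
g = 1.312 / 0.58 = 2.26207%.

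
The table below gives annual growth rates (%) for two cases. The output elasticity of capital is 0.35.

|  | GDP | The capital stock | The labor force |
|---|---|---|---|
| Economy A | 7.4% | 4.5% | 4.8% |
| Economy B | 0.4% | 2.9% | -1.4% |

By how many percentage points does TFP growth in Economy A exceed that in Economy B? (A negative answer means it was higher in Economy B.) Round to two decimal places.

2.41 percentage points

Labor's share = 1 − 0.35 = 0.65.
Economy A: TFP = 7.4 − 1.575 − 3.12 = 2.705%.
Economy B: TFP = 0.4 − 1.015 + 0.91 = 0.295%.
Difference = 2.705 − (0.295) = 2.41 pp.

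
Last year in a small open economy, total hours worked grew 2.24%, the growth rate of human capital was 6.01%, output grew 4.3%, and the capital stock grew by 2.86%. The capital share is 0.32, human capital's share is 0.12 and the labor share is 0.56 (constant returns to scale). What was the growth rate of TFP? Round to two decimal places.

1.41%

Labor's share = 1 − 0.32 − 0.12 = 0.56.
The capital stock: 0.32 × 2.86 = 0.9152 pp.
Human capital: 0.12 × 6.01 = 0.7212 pp.
Total hours worked: 0.56 × 2.24 = 1.2544 pp.
TFP growth = 4.3 − 2.8908 = 1.4092%.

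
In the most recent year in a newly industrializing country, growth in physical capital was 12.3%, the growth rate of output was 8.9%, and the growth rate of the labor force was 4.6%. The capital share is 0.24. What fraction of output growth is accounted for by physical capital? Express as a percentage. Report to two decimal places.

33.17%

Physical capital contributed 0.24 × 12.3 = 2.952 pp.
Share of growth = 2.952 / 8.9 × 100 = 33.1685%.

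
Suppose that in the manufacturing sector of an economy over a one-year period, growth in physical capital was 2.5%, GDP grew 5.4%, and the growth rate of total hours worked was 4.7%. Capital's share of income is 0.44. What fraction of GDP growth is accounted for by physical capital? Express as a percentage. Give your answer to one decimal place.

Physical capital accounted for 20.4% of growth.

Physical capital contributed 0.44 × 2.5 = 1.1 pp.
Share of growth = 1.1 / 5.4 × 100 = 20.37%.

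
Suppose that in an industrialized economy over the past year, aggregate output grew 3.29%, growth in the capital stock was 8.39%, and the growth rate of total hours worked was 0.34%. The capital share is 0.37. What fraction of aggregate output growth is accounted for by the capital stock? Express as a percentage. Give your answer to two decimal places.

The capital stock contributed 0.37 × 8.39 = 3.1043 pp.
Share of growth = 3.1043 / 3.29 × 100 = 94.3556%.

94.36%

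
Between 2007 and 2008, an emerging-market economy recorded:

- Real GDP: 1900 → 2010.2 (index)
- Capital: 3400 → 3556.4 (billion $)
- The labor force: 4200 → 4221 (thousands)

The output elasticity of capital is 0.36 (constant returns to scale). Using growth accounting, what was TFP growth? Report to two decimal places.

Real GDP growth = (2010.2 − 1900) / 1900 = 5.8%.
Capital growth = (3556.4 − 3400) / 3400 = 4.6%.
The labor force growth = (4221 − 4200) / 4200 = 0.5%.
Labor's share = 1 − 0.36 = 0.64.
Capital: 0.36 × 4.6 = 1.656 pp.
The labor force: 0.64 × 0.5 = 0.32 pp.
TFP growth = 5.8 − 1.976 = 3.824%.

TFP growth was 3.82%.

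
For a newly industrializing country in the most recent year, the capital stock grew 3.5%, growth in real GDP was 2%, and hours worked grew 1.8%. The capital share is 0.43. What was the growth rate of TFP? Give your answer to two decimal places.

-0.53%

Labor's share = 1 − 0.43 = 0.57.
The capital stock: 0.43 × 3.5 = 1.505 pp.
Hours worked: 0.57 × 1.8 = 1.026 pp.
TFP growth = 2 − 2.531 = -0.531%.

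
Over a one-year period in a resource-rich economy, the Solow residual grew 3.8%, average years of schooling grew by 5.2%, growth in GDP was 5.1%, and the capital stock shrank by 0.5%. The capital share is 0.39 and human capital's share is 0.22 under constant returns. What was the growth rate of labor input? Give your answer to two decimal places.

0.90%

Labor's share = 1 − 0.39 − 0.22 = 0.39.
gY = gA + 0.39×(-0.5) + 0.22×5.2 + 0.39×g.
0.39×g = 5.1 − 3.8 − 0.949 = 0.351.
g = 0.351 / 0.39 = 0.9%.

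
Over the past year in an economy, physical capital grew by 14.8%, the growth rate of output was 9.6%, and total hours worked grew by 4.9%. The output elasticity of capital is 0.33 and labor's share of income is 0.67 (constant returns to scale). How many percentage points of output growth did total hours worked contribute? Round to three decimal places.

3.283 pp

Labor's share = 1 − 0.33 = 0.67.
Contribution = share × growth = 0.67 × 4.9 = 3.283 pp.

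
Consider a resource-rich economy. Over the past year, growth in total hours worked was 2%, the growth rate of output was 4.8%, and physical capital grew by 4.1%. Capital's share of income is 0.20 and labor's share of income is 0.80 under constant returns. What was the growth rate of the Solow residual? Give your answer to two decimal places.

Labor's share = 1 − 0.2 = 0.8.
Physical capital: 0.2 × 4.1 = 0.82 pp.
Total hours worked: 0.8 × 2 = 1.6 pp.
TFP growth = 4.8 − 2.42 = 2.38%.

The Solow residual grew 2.38%.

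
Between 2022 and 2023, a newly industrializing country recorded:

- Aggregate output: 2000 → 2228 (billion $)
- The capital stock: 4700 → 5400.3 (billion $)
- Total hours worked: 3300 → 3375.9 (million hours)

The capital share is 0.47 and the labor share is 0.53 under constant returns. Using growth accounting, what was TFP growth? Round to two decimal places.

3.18%

Aggregate output growth = (2228 − 2000) / 2000 = 11.4%.
The capital stock growth = (5400.3 − 4700) / 4700 = 14.9%.
Total hours worked growth = (3375.9 − 3300) / 3300 = 2.3%.
Labor's share = 1 − 0.47 = 0.53.
The capital stock: 0.47 × 14.9 = 7.003 pp.
Total hours worked: 0.53 × 2.3 = 1.219 pp.
TFP growth = 11.4 − 8.222 = 3.178%.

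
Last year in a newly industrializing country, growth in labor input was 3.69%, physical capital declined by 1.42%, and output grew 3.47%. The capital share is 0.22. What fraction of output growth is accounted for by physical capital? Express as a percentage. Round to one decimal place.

Physical capital accounted for -9.0% of growth.

Physical capital contributed 0.22 × (-1.42) = -0.3124 pp.
Share of growth = -0.3124 / 3.47 × 100 = -9.003%.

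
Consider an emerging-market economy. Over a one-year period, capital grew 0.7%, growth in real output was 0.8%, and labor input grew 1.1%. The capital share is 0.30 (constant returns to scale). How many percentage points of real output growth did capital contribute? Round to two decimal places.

0.21

Contribution = share × growth = 0.3 × 0.7 = 0.21 pp.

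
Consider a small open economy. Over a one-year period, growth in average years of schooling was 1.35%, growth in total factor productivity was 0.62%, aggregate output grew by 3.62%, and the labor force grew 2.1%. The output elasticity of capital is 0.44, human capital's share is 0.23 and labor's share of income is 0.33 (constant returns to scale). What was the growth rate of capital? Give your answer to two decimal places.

Labor's share = 1 − 0.44 − 0.23 = 0.33.
gY = gA + 0.23×1.35 + 0.33×2.1 + 0.44×g.
0.44×g = 3.62 − 0.62 − 1.0035 = 1.9965.
g = 1.9965 / 0.44 = 4.5375%.

Capital grew 4.54%.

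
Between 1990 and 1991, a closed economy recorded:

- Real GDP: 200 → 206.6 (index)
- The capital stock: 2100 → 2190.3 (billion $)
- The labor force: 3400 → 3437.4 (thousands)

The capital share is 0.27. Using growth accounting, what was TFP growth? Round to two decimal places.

1.34%

Real GDP growth = (206.6 − 200) / 200 = 3.3%.
The capital stock growth = (2190.3 − 2100) / 2100 = 4.3%.
The labor force growth = (3437.4 − 3400) / 3400 = 1.1%.
Labor's share = 1 − 0.27 = 0.73.
The capital stock: 0.27 × 4.3 = 1.161 pp.
The labor force: 0.73 × 1.1 = 0.803 pp.
TFP growth = 3.3 − 1.964 = 1.336%.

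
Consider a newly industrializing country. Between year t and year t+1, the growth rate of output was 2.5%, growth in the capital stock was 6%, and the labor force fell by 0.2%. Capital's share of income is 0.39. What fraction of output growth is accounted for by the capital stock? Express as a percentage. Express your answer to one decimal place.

The capital stock accounted for 93.6% of growth.

The capital stock contributed 0.39 × 6 = 2.34 pp.
Share of growth = 2.34 / 2.5 × 100 = 93.6%.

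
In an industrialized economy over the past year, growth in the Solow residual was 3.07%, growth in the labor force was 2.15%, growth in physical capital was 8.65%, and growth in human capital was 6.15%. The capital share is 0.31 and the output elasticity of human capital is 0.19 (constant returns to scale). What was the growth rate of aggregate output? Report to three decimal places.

Labor's share = 1 − 0.31 − 0.19 = 0.5.
Physical capital: 0.31 × 8.65 = 2.6815 pp.
Human capital: 0.19 × 6.15 = 1.1685 pp.
The labor force: 0.5 × 2.15 = 1.075 pp.
Output growth = 3.07 + 4.925 = 7.995%.

7.995%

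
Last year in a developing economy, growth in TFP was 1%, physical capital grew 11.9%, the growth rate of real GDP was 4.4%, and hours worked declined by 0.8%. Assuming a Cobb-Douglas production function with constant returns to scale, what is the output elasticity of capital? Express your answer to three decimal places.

0.331

gY = gA + α·gK + (1−α)·gL, so gY − gA − gL = α(gK − gL).
4.4 − 1 + 0.8 = α × (11.9 − (-0.8)).
4.2 = 12.7 α, so α = 0.33071.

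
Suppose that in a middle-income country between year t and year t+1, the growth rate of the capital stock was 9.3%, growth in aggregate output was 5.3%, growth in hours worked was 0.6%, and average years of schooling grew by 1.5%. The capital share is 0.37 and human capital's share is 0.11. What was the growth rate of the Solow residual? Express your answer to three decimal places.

The Solow residual grew 1.382%.

Labor's share = 1 − 0.37 − 0.11 = 0.52.
The capital stock: 0.37 × 9.3 = 3.441 pp.
Average years of schooling: 0.11 × 1.5 = 0.165 pp.
Hours worked: 0.52 × 0.6 = 0.312 pp.
TFP growth = 5.3 − 3.918 = 1.382%.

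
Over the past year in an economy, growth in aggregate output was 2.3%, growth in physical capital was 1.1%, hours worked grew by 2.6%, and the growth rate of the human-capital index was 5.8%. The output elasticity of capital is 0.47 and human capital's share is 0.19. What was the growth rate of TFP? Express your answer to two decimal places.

Labor's share = 1 − 0.47 − 0.19 = 0.34.
Physical capital: 0.47 × 1.1 = 0.517 pp.
The human-capital index: 0.19 × 5.8 = 1.102 pp.
Hours worked: 0.34 × 2.6 = 0.884 pp.
TFP growth = 2.3 − 2.503 = -0.203%.

-0.20%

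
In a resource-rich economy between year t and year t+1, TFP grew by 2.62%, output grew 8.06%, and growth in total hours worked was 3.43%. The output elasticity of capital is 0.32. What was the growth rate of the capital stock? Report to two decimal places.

Labor's share = 1 − 0.32 = 0.68.
gY = gA + 0.68×3.43 + 0.32×g.
0.32×g = 8.06 − 2.62 − 2.3324 = 3.1076.
g = 3.1076 / 0.32 = 9.7113%.

The capital stock growth was 9.71%.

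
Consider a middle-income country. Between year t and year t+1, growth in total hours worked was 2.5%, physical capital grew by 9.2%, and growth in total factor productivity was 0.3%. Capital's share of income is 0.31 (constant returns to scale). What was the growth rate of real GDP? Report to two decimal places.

Labor's share = 1 − 0.31 = 0.69.
Physical capital: 0.31 × 9.2 = 2.852 pp.
Total hours worked: 0.69 × 2.5 = 1.725 pp.
Output growth = 0.3 + 4.577 = 4.877%.

Real GDP growth was 4.88%.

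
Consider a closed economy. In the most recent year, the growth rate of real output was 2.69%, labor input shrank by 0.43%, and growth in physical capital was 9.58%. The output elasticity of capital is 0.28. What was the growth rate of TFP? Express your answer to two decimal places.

Labor's share = 1 − 0.28 = 0.72.
Physical capital: 0.28 × 9.58 = 2.6824 pp.
Labor input: 0.72 × (-0.43) = -0.3096 pp.
TFP growth = 2.69 − 2.3728 = 0.3172%.

0.32%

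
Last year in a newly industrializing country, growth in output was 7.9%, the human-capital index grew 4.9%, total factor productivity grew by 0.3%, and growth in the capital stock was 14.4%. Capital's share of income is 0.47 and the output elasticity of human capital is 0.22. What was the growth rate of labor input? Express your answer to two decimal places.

Labor's share = 1 − 0.47 − 0.22 = 0.31.
gY = gA + 0.47×14.4 + 0.22×4.9 + 0.31×g.
0.31×g = 7.9 − 0.3 − 7.846 = -0.246.
g = -0.246 / 0.31 = -0.7935%.

-0.79%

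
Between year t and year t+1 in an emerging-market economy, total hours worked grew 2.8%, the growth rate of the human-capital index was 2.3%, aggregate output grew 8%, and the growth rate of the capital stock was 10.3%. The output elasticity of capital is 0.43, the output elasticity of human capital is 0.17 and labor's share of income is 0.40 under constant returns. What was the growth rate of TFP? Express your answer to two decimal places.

Labor's share = 1 − 0.43 − 0.17 = 0.4.
The capital stock: 0.43 × 10.3 = 4.429 pp.
The human-capital index: 0.17 × 2.3 = 0.391 pp.
Total hours worked: 0.4 × 2.8 = 1.12 pp.
TFP growth = 8 − 5.94 = 2.06%.

TFP grew 2.06%.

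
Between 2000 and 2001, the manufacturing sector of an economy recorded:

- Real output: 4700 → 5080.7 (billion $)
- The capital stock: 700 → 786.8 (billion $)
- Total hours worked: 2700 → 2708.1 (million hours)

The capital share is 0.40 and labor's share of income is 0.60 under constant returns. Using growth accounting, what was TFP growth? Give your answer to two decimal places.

2.96%

Real output growth = (5080.7 − 4700) / 4700 = 8.1%.
The capital stock growth = (786.8 − 700) / 700 = 12.4%.
Total hours worked growth = (2708.1 − 2700) / 2700 = 0.3%.
Labor's share = 1 − 0.4 = 0.6.
The capital stock: 0.4 × 12.4 = 4.96 pp.
Total hours worked: 0.6 × 0.3 = 0.18 pp.
TFP growth = 8.1 − 5.14 = 2.96%.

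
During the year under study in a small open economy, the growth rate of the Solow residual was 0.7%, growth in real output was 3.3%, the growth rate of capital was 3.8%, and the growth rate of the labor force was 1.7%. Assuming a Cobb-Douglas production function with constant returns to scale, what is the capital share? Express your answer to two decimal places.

gY = gA + α·gK + (1−α)·gL, so gY − gA − gL = α(gK − gL).
3.3 − 0.7 − 1.7 = α × (3.8 − 1.7).
0.9 = 2.1 α, so α = 0.4286.

α = 0.43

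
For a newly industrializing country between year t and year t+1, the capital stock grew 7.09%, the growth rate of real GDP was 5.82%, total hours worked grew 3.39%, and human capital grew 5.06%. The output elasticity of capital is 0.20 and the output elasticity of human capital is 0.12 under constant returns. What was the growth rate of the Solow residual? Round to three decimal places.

The Solow residual growth was 1.490%.

Labor's share = 1 − 0.2 − 0.12 = 0.68.
The capital stock: 0.2 × 7.09 = 1.418 pp.
Human capital: 0.12 × 5.06 = 0.6072 pp.
Total hours worked: 0.68 × 3.39 = 2.3052 pp.
TFP growth = 5.82 − 4.3304 = 1.4896%.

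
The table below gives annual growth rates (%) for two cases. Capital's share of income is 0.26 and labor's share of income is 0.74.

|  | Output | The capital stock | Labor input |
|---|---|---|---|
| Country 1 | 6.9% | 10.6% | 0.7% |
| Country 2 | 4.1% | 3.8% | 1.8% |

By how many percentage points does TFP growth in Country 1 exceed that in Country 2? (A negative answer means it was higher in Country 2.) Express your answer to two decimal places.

1.85 percentage points

Labor's share = 1 − 0.26 = 0.74.
Country 1: TFP = 6.9 − 2.756 − 0.518 = 3.626%.
Country 2: TFP = 4.1 − 0.988 − 1.332 = 1.78%.
Difference = 3.626 − (1.78) = 1.846 pp.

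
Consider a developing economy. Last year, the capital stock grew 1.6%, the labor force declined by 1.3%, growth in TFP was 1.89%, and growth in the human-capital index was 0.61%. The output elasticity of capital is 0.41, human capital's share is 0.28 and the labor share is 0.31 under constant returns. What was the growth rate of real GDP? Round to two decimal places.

Labor's share = 1 − 0.41 − 0.28 = 0.31.
The capital stock: 0.41 × 1.6 = 0.656 pp.
The human-capital index: 0.28 × 0.61 = 0.1708 pp.
The labor force: 0.31 × (-1.3) = -0.403 pp.
Output growth = 1.89 + 0.4238 = 2.3138%.

Real GDP growth was 2.31%.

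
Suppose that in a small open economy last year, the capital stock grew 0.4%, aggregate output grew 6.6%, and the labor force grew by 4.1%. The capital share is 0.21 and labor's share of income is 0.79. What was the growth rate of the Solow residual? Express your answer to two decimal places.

The Solow residual growth was 3.28%.

Labor's share = 1 − 0.21 = 0.79.
The capital stock: 0.21 × 0.4 = 0.084 pp.
The labor force: 0.79 × 4.1 = 3.239 pp.
TFP growth = 6.6 − 3.323 = 3.277%.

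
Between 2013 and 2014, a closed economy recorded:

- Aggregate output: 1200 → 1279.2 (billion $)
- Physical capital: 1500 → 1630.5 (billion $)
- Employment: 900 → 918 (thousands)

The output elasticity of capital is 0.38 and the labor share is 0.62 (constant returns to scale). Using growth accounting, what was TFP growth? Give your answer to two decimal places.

2.05%

Aggregate output growth = (1279.2 − 1200) / 1200 = 6.6%.
Physical capital growth = (1630.5 − 1500) / 1500 = 8.7%.
Employment growth = (918 − 900) / 900 = 2%.
Labor's share = 1 − 0.38 = 0.62.
Physical capital: 0.38 × 8.7 = 3.306 pp.
Employment: 0.62 × 2 = 1.24 pp.
TFP growth = 6.6 − 4.546 = 2.054%.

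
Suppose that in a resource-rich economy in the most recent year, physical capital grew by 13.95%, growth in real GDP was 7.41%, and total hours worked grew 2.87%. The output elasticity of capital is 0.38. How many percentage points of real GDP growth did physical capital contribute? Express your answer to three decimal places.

Contribution = share × growth = 0.38 × 13.95 = 5.301 pp.

5.301 pp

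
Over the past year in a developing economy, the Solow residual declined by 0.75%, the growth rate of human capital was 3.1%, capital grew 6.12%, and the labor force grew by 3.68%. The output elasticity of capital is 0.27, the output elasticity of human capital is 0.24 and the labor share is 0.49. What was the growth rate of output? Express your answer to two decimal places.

Labor's share = 1 − 0.27 − 0.24 = 0.49.
Capital: 0.27 × 6.12 = 1.6524 pp.
Human capital: 0.24 × 3.1 = 0.744 pp.
The labor force: 0.49 × 3.68 = 1.8032 pp.
Output growth = -0.75 + 4.1996 = 3.4496%.

3.45%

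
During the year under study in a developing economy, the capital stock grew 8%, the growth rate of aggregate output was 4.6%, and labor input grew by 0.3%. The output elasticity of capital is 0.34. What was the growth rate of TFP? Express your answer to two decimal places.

Labor's share = 1 − 0.34 = 0.66.
The capital stock: 0.34 × 8 = 2.72 pp.
Labor input: 0.66 × 0.3 = 0.198 pp.
TFP growth = 4.6 − 2.918 = 1.682%.

1.68%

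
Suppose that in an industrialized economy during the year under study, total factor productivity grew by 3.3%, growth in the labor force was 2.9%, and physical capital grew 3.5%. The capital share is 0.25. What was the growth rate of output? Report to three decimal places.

6.350%

Labor's share = 1 − 0.25 = 0.75.
Physical capital: 0.25 × 3.5 = 0.875 pp.
The labor force: 0.75 × 2.9 = 2.175 pp.
Output growth = 3.3 + 3.05 = 6.35%.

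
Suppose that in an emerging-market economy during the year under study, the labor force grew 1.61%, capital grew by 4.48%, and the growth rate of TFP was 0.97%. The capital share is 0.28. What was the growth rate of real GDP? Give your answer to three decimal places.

Labor's share = 1 − 0.28 = 0.72.
Capital: 0.28 × 4.48 = 1.2544 pp.
The labor force: 0.72 × 1.61 = 1.1592 pp.
Output growth = 0.97 + 2.4136 = 3.3836%.

Real GDP growth was 3.384%.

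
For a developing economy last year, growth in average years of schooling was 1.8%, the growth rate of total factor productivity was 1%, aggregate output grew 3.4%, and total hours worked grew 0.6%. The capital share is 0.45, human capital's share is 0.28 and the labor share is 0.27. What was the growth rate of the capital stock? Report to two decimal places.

Labor's share = 1 − 0.45 − 0.28 = 0.27.
gY = gA + 0.28×1.8 + 0.27×0.6 + 0.45×g.
0.45×g = 3.4 − 1 − 0.666 = 1.734.
g = 1.734 / 0.45 = 3.8533%.

3.85%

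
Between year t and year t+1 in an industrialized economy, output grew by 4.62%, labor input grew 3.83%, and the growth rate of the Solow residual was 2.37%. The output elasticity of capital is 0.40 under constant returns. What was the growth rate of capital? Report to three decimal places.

Labor's share = 1 − 0.4 = 0.6.
gY = gA + 0.6×3.83 + 0.4×g.
0.4×g = 4.62 − 2.37 − 2.298 = -0.048.
g = -0.048 / 0.4 = -0.12%.

-0.120%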